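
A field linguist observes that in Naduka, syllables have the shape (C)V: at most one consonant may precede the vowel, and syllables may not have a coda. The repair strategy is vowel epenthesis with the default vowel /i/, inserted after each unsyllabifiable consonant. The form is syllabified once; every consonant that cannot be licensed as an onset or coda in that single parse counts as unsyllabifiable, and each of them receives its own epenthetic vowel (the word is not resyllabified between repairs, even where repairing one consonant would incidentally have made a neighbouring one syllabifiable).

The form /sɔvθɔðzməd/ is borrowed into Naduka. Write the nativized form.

sɔviθɔðizimədi

Under (C)V, the unsyllabifiable consonants are /v/, /ð/, /z/, /d/ (no codas are permitted; onsets are limited to one consonant).
Epenthesis after each stranded consonant: /v/ → /vi/, /ð/ → /ði/, /z/ → /zi/, /d/ → /di/.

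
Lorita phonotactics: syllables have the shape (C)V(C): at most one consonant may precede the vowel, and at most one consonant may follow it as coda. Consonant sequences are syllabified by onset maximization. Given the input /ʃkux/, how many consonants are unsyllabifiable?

Under (C)V(C), the unsyllabifiable consonants are /ʃ/ (at most one coda consonant is licensed; onsets are limited to one consonant).

1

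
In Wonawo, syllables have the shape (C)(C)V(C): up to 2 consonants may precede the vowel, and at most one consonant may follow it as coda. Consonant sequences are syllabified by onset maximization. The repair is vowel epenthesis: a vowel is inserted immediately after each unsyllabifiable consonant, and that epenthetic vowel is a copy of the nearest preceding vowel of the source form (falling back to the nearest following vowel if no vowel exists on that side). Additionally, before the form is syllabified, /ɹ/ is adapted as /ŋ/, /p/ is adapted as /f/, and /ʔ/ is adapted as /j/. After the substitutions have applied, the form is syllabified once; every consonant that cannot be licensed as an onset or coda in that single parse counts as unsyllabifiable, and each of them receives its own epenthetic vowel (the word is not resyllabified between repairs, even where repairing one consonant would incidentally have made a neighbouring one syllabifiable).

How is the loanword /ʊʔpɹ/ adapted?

ʊjfʊŋʊ

Substitution: /ʔ/ → /j/, /p/ → /f/, /ɹ/ → /ŋ/, giving /ʊjfŋ/.
The consonants /f/, /ŋ/ cannot be parsed into a legal (C)(C)V(C) syllable (at most one coda consonant is licensed; onsets may contain at most 2 consonants).
Inserting the epenthetic vowel yields /f/ → /fʊ/, /ŋ/ → /ŋʊ/.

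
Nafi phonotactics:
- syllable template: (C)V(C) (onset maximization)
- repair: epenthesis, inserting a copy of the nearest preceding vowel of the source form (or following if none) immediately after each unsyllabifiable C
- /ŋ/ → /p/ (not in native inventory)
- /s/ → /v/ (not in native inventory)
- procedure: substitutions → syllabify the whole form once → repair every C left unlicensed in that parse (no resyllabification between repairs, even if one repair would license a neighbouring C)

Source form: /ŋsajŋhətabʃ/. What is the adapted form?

Substitution: /ŋ/ → /p/, /s/ → /v/, giving /pvajphətabʃ/.
The consonants /p/, /p/, /ʃ/ cannot be parsed into a legal (C)V(C) syllable (at most one coda consonant is licensed; onsets are limited to one consonant).
Each unlicensed consonant becomes the onset of a new syllable: /p/ → /pa/, /p/ → /pa/, /ʃ/ → /ʃa/.

pavajpahətabʃa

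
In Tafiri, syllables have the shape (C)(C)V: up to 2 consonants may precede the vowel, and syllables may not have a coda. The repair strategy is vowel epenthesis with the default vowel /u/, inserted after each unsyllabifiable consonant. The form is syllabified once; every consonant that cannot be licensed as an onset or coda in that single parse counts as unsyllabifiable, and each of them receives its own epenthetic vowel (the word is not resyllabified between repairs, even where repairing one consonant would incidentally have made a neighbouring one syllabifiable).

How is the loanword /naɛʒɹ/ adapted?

Under (C)(C)V, the unsyllabifiable consonants are /ʒ/, /ɹ/ (no codas are permitted; onsets may contain at most 2 consonants).
Each unlicensed consonant becomes the onset of a new syllable: /ʒ/ → /ʒu/, /ɹ/ → /ɹu/.

naɛʒuɹu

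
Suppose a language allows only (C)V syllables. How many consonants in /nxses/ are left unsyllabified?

3

The consonants /n/, /x/, /s/ cannot be parsed into a legal (C)V syllable (no codas are permitted; onsets are limited to one consonant).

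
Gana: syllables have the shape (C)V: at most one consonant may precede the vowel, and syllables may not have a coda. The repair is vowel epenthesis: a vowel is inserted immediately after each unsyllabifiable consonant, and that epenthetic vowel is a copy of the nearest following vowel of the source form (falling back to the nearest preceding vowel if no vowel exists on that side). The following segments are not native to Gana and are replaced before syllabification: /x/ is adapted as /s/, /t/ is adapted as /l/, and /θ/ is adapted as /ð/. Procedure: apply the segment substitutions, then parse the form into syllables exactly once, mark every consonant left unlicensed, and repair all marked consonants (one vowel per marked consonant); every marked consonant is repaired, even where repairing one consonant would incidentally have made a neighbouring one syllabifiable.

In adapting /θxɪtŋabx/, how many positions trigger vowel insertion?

After substitution the input is /ðsɪlŋabs/.
The unsyllabifiable consonants are /ð/, /l/, /b/, /s/; each receives one epenthetic vowel.

4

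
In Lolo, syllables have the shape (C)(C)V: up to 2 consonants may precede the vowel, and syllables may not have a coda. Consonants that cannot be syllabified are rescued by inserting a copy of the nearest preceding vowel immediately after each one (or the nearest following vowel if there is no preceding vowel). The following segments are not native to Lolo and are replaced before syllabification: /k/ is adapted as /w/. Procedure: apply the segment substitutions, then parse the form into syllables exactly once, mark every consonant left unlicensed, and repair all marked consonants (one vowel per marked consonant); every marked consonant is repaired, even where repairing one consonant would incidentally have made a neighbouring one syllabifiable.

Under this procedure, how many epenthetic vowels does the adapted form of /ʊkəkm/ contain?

After substitution the input is /ʊwəwm/.
The unsyllabifiable consonants are /w/, /m/; each receives one epenthetic vowel.

2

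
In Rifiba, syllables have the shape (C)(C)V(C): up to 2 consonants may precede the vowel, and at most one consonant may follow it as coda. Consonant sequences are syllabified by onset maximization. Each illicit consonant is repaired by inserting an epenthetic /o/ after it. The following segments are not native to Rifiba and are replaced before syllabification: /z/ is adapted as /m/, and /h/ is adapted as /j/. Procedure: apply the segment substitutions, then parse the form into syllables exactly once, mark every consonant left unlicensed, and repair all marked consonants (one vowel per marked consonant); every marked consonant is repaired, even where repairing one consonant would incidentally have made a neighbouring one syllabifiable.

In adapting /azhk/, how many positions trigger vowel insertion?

2

After substitution the input is /amjk/.
The unsyllabifiable consonants are /j/, /k/; each receives one epenthetic vowel.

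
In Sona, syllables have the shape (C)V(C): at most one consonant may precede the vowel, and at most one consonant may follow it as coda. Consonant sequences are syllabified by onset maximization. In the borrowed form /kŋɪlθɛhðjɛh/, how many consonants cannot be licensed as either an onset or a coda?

2

Syllabifying with onset maximization leaves /k/, /ð/ stranded (at most one coda consonant is licensed; onsets are limited to one consonant).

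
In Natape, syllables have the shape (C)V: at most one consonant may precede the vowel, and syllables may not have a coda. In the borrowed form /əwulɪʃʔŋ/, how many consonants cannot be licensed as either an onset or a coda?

3

Syllabifying with onset maximization leaves /ʃ/, /ʔ/, /ŋ/ stranded (no codas are permitted; onsets are limited to one consonant).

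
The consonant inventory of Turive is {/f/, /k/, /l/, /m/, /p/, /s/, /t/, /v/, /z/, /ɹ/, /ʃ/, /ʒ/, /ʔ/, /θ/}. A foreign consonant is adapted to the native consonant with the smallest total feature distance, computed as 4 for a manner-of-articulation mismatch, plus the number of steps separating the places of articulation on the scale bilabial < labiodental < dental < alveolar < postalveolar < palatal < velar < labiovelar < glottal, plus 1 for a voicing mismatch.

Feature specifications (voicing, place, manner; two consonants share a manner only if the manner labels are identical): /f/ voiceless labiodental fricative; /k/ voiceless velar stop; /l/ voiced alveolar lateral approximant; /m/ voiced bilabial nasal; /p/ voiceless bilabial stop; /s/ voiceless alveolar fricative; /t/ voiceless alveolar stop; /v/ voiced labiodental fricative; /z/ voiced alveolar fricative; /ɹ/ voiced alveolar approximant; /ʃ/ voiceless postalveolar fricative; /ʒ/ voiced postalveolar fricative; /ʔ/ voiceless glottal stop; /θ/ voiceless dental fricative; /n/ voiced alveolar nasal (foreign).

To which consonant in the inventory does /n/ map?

m

/m/ is closest: same manner (nasal), place distance 3 (alveolar→bilabial), same voicing; total 3. Next closest is /l/ at distance 4.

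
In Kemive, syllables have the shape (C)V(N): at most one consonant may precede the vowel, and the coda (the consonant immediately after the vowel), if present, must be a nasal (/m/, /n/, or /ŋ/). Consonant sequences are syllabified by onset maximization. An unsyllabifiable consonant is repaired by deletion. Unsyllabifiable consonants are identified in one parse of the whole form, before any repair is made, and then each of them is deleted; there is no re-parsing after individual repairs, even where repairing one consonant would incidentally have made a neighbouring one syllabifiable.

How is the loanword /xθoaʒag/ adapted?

θoaʒa

Syllabifying with onset maximization leaves /x/, /g/ stranded (only a nasal (/m/, /n/, or /ŋ/) is licensed in coda position; onsets are limited to one consonant).
Each unlicensed consonant is deleted: /x/, /g/.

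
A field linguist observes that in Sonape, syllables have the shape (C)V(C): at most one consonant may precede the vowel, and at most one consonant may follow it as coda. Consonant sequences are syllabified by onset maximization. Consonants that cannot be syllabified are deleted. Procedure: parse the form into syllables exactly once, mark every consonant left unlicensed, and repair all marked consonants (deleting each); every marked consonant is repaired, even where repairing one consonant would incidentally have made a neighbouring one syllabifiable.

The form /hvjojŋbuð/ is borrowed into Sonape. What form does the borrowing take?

jojbuð

Under (C)V(C), the unsyllabifiable consonants are /h/, /v/, /ŋ/ (at most one coda consonant is licensed; onsets are limited to one consonant).
Each unlicensed consonant is deleted: /h/, /v/, /ŋ/.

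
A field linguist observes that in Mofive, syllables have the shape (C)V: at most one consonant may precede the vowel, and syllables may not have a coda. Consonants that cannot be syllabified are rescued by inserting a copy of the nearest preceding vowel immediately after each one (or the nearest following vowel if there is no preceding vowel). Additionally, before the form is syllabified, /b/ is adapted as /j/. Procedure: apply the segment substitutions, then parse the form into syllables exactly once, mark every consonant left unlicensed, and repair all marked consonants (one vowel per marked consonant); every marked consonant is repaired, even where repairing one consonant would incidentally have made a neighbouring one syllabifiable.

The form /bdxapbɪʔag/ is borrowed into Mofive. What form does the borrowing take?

Substitution: /b/ → /j/, giving /jdxapjɪʔag/.
Syllabifying with onset maximization leaves /j/, /d/, /p/, /g/ stranded (no codas are permitted; onsets are limited to one consonant).
Epenthesis after each stranded consonant: /j/ → /ja/, /d/ → /da/, /p/ → /pa/, /g/ → /ga/.

jadaxapajɪʔaga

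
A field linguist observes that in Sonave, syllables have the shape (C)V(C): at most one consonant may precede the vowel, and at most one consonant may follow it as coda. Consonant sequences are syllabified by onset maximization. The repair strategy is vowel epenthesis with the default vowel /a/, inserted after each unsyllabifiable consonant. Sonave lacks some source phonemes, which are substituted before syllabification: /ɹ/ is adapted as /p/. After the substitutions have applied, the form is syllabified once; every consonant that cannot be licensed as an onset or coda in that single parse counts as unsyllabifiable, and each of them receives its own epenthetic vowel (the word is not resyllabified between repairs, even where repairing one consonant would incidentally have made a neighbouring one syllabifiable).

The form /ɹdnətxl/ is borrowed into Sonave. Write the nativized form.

padanətxala

Substitution: /ɹ/ → /p/, giving /pdnətxl/.
Under (C)V(C), the unsyllabifiable consonants are /p/, /d/, /x/, /l/ (at most one coda consonant is licensed; onsets are limited to one consonant).
Epenthesis after each stranded consonant: /p/ → /pa/, /d/ → /da/, /x/ → /xa/, /l/ → /la/.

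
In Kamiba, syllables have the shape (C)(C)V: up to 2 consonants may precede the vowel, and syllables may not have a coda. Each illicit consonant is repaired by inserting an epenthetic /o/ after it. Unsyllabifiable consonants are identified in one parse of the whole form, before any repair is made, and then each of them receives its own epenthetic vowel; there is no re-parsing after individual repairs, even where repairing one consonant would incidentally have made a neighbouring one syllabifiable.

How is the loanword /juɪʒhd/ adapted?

juɪʒohodo

The consonants /ʒ/, /h/, /d/ cannot be parsed into a legal (C)(C)V syllable (no codas are permitted; onsets may contain at most 2 consonants).
Each unlicensed consonant becomes the onset of a new syllable: /ʒ/ → /ʒo/, /h/ → /ho/, /d/ → /do/.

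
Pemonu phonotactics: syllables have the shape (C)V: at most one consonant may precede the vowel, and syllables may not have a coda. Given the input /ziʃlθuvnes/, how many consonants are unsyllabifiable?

4

Under (C)V, the unsyllabifiable consonants are /ʃ/, /l/, /v/, /s/ (no codas are permitted; onsets are limited to one consonant).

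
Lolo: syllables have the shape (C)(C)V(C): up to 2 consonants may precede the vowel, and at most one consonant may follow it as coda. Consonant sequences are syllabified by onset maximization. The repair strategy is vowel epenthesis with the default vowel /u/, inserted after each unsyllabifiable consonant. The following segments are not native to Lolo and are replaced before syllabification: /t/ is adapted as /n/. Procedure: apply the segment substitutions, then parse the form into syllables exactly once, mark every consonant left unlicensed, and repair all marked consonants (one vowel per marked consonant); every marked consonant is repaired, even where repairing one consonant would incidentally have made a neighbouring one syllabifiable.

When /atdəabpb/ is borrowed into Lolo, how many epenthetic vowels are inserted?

After substitution the input is /andəabpb/.
The unsyllabifiable consonants are /p/, /b/; each receives one epenthetic vowel.

2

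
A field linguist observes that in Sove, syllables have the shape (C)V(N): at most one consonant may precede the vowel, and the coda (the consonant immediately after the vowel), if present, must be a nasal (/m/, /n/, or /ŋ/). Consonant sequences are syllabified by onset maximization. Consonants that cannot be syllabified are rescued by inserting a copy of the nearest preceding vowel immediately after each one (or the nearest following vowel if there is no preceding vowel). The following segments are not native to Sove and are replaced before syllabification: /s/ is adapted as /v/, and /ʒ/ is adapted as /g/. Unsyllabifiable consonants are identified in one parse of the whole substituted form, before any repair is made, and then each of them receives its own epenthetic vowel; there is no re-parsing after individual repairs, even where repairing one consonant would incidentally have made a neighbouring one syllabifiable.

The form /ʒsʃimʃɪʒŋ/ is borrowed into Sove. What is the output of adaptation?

Substitution: /ʒ/ → /g/, /s/ → /v/, giving /gvʃimʃɪgŋ/.
Syllabifying with onset maximization leaves /g/, /v/, /g/, /ŋ/ stranded (only a nasal (/m/, /n/, or /ŋ/) is licensed in coda position; onsets are limited to one consonant).
Each unlicensed consonant becomes the onset of a new syllable: /g/ → /gi/, /v/ → /vi/, /g/ → /gɪ/, /ŋ/ → /ŋɪ/.

giviʃimʃɪgɪŋɪ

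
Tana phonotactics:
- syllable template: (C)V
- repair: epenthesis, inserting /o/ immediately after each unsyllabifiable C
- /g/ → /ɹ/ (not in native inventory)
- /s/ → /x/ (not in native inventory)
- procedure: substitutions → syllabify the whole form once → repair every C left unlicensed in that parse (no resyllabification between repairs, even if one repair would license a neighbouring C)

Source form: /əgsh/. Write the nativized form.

əɹoxoho

Substitution: /g/ → /ɹ/, /s/ → /x/, giving /əɹxh/.
The consonants /ɹ/, /x/, /h/ cannot be parsed into a legal (C)V syllable (no codas are permitted; onsets are limited to one consonant).
Epenthesis after each stranded consonant: /ɹ/ → /ɹo/, /x/ → /xo/, /h/ → /ho/.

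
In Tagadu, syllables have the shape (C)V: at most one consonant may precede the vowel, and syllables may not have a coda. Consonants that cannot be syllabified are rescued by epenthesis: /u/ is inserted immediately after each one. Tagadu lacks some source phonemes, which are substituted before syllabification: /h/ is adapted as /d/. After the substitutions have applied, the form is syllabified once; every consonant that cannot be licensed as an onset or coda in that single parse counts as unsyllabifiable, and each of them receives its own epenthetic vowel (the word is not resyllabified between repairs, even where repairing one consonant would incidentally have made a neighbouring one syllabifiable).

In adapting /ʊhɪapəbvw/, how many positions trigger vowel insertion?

3

After substitution the input is /ʊdɪapəbvw/.
The unsyllabifiable consonants are /b/, /v/, /w/; each receives one epenthetic vowel.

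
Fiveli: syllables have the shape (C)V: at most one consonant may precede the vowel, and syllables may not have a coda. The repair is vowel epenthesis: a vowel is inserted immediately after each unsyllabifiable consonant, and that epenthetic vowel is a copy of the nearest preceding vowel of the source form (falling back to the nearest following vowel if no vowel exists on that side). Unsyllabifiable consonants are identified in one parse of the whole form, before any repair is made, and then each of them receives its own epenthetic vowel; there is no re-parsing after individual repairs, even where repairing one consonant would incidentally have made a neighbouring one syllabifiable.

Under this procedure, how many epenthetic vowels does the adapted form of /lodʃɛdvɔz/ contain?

The unsyllabifiable consonants are /d/, /d/, /z/; each receives one epenthetic vowel.

3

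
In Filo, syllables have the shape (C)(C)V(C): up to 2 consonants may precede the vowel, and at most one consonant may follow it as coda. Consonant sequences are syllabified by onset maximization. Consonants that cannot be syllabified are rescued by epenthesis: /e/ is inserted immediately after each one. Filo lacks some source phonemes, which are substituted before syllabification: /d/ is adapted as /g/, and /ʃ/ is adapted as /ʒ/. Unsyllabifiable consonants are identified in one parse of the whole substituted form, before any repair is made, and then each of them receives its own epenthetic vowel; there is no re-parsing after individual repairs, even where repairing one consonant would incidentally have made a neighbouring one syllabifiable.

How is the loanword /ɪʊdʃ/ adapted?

ɪʊgʒe

Substitution: /d/ → /g/, /ʃ/ → /ʒ/, giving /ɪʊgʒ/.
Under (C)(C)V(C), the unsyllabifiable consonants are /ʒ/ (at most one coda consonant is licensed; onsets may contain at most 2 consonants).
Inserting the epenthetic vowel yields /ʒ/ → /ʒe/.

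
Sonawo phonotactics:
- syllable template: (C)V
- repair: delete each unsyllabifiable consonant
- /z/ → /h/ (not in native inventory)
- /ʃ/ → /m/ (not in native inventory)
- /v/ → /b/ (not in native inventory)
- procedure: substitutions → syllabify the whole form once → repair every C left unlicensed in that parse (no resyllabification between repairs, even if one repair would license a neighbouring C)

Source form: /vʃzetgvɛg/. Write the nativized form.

hebɛ

Substitution: /v/ → /b/, /ʃ/ → /m/, /z/ → /h/, giving /bmhetgbɛg/.
Syllabifying with onset maximization leaves /b/, /m/, /t/, /g/, /g/ stranded (no codas are permitted; onsets are limited to one consonant).
Deletion applies to /b/, /m/, /t/, /g/, /g/.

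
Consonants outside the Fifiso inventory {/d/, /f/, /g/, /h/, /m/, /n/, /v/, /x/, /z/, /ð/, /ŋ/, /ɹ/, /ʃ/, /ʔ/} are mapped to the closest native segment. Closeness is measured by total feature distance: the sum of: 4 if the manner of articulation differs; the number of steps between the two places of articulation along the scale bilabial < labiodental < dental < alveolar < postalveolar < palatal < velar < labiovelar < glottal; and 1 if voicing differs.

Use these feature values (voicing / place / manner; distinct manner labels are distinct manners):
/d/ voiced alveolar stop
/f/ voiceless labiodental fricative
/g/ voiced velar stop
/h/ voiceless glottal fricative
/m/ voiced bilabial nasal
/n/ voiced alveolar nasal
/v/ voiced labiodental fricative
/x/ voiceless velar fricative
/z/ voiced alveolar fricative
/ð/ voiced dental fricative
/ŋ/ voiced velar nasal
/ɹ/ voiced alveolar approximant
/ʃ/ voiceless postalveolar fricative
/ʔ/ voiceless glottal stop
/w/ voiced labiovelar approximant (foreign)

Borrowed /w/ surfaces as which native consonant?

/ɹ/ is closest: same manner (approximant), place distance 4 (labiovelar→alveolar), same voicing; total 4. Next closest is /g/ at distance 5.

ɹ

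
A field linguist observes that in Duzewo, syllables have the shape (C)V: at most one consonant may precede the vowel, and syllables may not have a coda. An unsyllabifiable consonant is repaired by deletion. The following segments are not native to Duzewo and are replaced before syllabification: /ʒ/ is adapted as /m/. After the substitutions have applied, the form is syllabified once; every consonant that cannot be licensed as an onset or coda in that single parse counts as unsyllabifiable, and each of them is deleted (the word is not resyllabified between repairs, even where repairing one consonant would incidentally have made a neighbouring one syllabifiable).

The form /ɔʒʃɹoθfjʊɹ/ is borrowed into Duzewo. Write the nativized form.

ɔɹojʊ

Substitution: /ʒ/ → /m/, giving /ɔmʃɹoθfjʊɹ/.
Under (C)V, the unsyllabifiable consonants are /m/, /ʃ/, /θ/, /f/, /ɹ/ (no codas are permitted; onsets are limited to one consonant).
Deletion applies to /m/, /ʃ/, /θ/, /f/, /ɹ/.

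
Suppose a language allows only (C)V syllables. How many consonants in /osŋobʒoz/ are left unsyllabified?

3

Under (C)V, the unsyllabifiable consonants are /s/, /b/, /z/ (no codas are permitted; onsets are limited to one consonant).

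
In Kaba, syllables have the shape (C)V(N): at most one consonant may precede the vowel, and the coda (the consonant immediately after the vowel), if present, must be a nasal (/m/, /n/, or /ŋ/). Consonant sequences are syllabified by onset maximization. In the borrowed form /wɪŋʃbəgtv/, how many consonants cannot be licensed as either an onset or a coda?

4

The consonants /ʃ/, /g/, /t/, /v/ cannot be parsed into a legal (C)V(N) syllable (only a nasal (/m/, /n/, or /ŋ/) is licensed in coda position; onsets are limited to one consonant).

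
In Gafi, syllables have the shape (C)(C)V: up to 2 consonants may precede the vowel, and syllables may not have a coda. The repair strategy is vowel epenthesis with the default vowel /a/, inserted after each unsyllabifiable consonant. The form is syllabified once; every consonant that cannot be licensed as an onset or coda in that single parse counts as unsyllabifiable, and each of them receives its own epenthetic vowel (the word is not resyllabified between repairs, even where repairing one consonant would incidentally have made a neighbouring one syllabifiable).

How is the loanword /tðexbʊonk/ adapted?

tðexbʊonaka

Syllabifying with onset maximization leaves /n/, /k/ stranded (no codas are permitted; onsets may contain at most 2 consonants).
Epenthesis after each stranded consonant: /n/ → /na/, /k/ → /ka/.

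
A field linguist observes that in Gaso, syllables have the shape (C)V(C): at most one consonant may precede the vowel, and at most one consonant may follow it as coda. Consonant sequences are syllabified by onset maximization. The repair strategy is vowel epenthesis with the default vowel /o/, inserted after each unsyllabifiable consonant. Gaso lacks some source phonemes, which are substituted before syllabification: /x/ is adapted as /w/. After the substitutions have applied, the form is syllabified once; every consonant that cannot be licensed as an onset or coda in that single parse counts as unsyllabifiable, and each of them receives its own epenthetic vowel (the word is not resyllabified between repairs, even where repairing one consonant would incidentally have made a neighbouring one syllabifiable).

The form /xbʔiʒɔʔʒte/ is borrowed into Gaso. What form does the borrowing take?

woboʔiʒɔʔʒote

Substitution: /x/ → /w/, giving /wbʔiʒɔʔʒte/.
Syllabifying with onset maximization leaves /w/, /b/, /ʒ/ stranded (at most one coda consonant is licensed; onsets are limited to one consonant).
Inserting the epenthetic vowel yields /w/ → /wo/, /b/ → /bo/, /ʒ/ → /ʒo/.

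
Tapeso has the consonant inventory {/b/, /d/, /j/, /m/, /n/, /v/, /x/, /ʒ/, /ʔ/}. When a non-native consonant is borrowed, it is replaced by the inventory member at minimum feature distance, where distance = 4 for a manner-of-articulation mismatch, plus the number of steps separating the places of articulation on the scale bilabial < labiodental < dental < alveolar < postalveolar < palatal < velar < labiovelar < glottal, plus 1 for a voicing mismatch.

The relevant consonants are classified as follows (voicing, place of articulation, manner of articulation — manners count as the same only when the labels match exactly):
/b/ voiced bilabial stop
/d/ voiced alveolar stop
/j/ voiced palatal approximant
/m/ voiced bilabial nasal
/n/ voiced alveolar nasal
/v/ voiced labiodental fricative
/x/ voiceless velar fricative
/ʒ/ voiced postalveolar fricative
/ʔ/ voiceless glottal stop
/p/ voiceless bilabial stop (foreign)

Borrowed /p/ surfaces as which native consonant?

/b/ is closest: same manner (stop), place distance 0 (bilabial→bilabial), voicing differs (+1); total 1. Next closest is /d/ at distance 4.

b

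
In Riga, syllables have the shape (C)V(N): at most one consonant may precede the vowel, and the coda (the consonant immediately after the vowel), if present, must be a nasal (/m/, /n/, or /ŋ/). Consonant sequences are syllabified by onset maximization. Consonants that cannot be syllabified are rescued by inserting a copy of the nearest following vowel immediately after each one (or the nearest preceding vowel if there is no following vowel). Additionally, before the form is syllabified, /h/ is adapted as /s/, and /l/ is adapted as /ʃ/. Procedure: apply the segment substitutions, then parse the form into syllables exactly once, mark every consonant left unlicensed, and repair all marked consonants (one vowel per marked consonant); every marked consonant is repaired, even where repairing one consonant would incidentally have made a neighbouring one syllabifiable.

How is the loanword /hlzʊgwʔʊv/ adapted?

sʊʃʊzʊgʊwʊʔʊvʊ

Substitution: /h/ → /s/, /l/ → /ʃ/, giving /sʃzʊgwʔʊv/.
Under (C)V(N), the unsyllabifiable consonants are /s/, /ʃ/, /g/, /w/, /v/ (only a nasal (/m/, /n/, or /ŋ/) is licensed in coda position; onsets are limited to one consonant).
Epenthesis after each stranded consonant: /s/ → /sʊ/, /ʃ/ → /ʃʊ/, /g/ → /gʊ/, /w/ → /wʊ/, /v/ → /vʊ/.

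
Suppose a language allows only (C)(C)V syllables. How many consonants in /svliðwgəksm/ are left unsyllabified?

Under (C)(C)V, the unsyllabifiable consonants are /s/, /ð/, /k/, /s/, /m/ (no codas are permitted; onsets may contain at most 2 consonants).

5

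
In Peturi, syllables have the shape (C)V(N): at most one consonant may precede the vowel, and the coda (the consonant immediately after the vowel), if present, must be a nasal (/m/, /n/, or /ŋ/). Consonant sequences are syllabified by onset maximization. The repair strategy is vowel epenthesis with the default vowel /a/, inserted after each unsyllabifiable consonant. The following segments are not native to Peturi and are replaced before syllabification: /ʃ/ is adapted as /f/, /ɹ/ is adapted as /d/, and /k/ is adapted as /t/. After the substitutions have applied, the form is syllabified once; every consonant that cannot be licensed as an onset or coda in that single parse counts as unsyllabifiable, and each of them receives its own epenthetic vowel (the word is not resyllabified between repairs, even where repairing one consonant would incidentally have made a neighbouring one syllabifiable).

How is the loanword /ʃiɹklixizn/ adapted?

fidatalixizana

Substitution: /ʃ/ → /f/, /ɹ/ → /d/, /k/ → /t/, giving /fidtlixizn/.
The consonants /d/, /t/, /z/, /n/ cannot be parsed into a legal (C)V(N) syllable (only a nasal (/m/, /n/, or /ŋ/) is licensed in coda position; onsets are limited to one consonant).
Inserting the epenthetic vowel yields /d/ → /da/, /t/ → /ta/, /z/ → /za/, /n/ → /na/.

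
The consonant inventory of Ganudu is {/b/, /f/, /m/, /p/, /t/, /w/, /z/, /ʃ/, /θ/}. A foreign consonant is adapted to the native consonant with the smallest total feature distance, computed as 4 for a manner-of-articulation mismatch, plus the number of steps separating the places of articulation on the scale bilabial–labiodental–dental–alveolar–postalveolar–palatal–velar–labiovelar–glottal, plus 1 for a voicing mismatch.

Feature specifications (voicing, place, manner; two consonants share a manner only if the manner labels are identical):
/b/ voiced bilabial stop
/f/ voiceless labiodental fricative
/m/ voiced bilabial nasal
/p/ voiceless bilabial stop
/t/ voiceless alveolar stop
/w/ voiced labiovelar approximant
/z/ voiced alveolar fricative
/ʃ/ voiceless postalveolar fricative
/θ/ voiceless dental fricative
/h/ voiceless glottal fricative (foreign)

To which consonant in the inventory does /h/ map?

ʃ

/ʃ/ is closest: same manner (fricative), place distance 4 (glottal→postalveolar), same voicing; total 4. Next closest is /w/ at distance 6.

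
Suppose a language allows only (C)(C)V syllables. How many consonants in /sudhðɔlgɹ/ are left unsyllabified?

4

Syllabifying with onset maximization leaves /d/, /l/, /g/, /ɹ/ stranded (no codas are permitted; onsets may contain at most 2 consonants).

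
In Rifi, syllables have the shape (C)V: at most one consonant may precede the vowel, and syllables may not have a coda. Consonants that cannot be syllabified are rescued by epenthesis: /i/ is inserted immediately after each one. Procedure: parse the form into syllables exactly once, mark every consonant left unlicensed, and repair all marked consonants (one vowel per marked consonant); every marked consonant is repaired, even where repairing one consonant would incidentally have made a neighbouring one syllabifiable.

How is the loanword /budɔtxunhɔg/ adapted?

Under (C)V, the unsyllabifiable consonants are /t/, /n/, /g/ (no codas are permitted; onsets are limited to one consonant).
Epenthesis after each stranded consonant: /t/ → /ti/, /n/ → /ni/, /g/ → /gi/.

budɔtixunihɔgi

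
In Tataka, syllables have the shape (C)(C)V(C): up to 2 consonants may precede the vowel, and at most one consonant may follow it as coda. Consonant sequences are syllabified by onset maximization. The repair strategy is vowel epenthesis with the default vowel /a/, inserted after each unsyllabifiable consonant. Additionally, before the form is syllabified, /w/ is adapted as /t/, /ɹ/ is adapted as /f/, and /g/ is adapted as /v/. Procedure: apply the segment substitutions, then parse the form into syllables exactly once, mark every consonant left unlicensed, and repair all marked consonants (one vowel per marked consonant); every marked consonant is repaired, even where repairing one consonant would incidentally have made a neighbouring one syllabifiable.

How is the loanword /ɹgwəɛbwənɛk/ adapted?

Substitution: /ɹ/ → /f/, /g/ → /v/, /w/ → /t/, giving /fvtəɛbtənɛk/.
The consonants /f/ cannot be parsed into a legal (C)(C)V(C) syllable (at most one coda consonant is licensed; onsets may contain at most 2 consonants).
Epenthesis after each stranded consonant: /f/ → /fa/.

favtəɛbtənɛk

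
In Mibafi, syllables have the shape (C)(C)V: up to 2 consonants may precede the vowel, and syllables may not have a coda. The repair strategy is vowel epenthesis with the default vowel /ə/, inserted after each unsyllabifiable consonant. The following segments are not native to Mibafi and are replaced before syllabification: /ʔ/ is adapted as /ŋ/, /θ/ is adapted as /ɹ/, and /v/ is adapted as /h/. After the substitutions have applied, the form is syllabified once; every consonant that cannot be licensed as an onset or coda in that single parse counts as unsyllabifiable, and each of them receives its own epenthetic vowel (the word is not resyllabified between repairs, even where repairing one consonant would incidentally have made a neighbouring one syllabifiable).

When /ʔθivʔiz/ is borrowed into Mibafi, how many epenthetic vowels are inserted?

After substitution the input is /ŋɹihŋiz/.
The unsyllabifiable consonants are /z/; each receives one epenthetic vowel.

1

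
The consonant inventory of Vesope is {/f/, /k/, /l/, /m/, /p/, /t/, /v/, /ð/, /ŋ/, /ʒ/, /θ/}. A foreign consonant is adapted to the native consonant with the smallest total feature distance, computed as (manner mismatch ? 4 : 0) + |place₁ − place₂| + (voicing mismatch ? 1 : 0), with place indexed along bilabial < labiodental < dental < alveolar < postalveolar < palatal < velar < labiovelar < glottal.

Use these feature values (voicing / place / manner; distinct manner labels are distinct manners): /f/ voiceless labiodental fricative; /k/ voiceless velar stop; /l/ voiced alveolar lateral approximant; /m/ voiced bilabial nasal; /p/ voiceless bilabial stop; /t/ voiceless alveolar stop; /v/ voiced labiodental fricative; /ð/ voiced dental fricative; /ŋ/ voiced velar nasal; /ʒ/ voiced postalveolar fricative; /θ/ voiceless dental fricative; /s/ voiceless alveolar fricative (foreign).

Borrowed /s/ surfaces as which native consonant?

/θ/ is closest: same manner (fricative), place distance 1 (alveolar→dental), same voicing; total 1. Next closest is /f/ at distance 2.

θ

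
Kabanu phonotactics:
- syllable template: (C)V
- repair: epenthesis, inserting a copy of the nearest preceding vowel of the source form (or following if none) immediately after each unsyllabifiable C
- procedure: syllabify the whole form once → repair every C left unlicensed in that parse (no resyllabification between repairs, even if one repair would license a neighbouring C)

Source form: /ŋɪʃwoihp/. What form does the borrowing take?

The consonants /ʃ/, /h/, /p/ cannot be parsed into a legal (C)V syllable (no codas are permitted; onsets are limited to one consonant).
Each unlicensed consonant becomes the onset of a new syllable: /ʃ/ → /ʃɪ/, /h/ → /hi/, /p/ → /pi/.

ŋɪʃɪwoihipi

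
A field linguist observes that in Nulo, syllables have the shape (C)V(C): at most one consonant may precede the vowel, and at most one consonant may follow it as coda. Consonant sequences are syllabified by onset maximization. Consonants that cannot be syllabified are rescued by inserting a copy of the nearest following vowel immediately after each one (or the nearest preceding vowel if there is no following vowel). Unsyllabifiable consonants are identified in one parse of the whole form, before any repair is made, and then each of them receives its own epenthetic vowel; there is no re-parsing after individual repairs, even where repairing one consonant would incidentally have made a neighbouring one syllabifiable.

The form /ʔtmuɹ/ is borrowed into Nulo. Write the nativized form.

Syllabifying with onset maximization leaves /ʔ/, /t/ stranded (at most one coda consonant is licensed; onsets are limited to one consonant).
Epenthesis after each stranded consonant: /ʔ/ → /ʔu/, /t/ → /tu/.

ʔutumuɹ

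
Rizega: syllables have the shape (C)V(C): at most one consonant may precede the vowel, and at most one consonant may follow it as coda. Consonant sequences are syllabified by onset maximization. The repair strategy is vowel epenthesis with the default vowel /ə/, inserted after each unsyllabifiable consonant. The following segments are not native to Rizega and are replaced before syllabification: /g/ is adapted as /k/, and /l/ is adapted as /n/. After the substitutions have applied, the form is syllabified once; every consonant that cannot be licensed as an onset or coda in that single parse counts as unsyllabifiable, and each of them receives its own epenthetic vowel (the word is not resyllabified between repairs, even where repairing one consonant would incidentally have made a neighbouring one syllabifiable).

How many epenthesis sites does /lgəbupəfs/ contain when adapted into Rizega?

2

After substitution the input is /nkəbupəfs/.
The unsyllabifiable consonants are /n/, /s/; each receives one epenthetic vowel.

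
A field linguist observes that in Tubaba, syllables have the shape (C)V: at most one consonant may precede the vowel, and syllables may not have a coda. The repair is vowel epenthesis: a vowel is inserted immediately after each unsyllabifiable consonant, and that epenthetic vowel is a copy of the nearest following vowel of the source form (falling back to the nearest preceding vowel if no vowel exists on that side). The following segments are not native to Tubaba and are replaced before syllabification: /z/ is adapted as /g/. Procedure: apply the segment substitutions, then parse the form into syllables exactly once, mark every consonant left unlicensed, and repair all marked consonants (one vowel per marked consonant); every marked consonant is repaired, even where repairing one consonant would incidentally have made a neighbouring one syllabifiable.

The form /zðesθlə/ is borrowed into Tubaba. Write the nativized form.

Substitution: /z/ → /g/, giving /gðesθlə/.
Under (C)V, the unsyllabifiable consonants are /g/, /s/, /θ/ (no codas are permitted; onsets are limited to one consonant).
Each unlicensed consonant becomes the onset of a new syllable: /g/ → /ge/, /s/ → /sə/, /θ/ → /θə/.

geðesəθələ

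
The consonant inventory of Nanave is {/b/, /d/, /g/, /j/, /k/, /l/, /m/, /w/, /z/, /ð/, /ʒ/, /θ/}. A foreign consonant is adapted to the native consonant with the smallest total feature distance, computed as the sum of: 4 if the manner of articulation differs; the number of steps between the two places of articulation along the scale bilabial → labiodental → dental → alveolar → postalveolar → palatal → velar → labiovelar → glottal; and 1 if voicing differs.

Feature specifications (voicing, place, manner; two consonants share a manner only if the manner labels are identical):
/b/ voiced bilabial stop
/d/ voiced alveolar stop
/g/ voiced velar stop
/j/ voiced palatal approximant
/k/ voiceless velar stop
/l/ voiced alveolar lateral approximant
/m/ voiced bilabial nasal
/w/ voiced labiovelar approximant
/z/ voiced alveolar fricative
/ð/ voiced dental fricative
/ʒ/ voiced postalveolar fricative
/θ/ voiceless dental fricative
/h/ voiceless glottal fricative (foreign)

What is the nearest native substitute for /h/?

/ʒ/ is closest: same manner (fricative), place distance 4 (glottal→postalveolar), voicing differs (+1); total 5. Next closest is /k/ at distance 6.

ʒ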